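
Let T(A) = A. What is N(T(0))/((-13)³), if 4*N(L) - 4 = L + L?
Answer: -1/2197 ≈ -0.00045517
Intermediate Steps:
N(L) = 1 + L/2 (N(L) = 1 + (L + L)/4 = 1 + (2*L)/4 = 1 + L/2)
N(T(0))/((-13)³) = (1 + (½)*0)/((-13)³) = (1 + 0)/(-2197) = 1*(-1/2197) = -1/2197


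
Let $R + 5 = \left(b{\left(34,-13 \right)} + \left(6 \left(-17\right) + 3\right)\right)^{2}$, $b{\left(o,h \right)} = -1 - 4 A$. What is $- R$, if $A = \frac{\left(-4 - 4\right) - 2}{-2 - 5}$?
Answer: $- \frac{547355}{49} \approx -11171.0$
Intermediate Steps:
$A = \frac{10}{7}$ ($A = \frac{-8 - 2}{-7} = \left(-10\right) \left(- \frac{1}{7}\right) = \frac{10}{7} \approx 1.4286$)
$b{\left(o,h \right)} = - \frac{47}{7}$ ($b{\left(o,h \right)} = -1 - \frac{40}{7} = - \frac{47}{7}$)
$R = \frac{547355}{49}$ ($R = -5 + \left(- \frac{47}{7} + \left(6 \left(-17\right) + 3\right)\right)^{2} = -5 + \left(- \frac{47}{7} + \left(-102 + 3\right)\right)^{2} = -5 + \left(- \frac{47}{7} - 99\right)^{2} = -5 + \left(- \frac{740}{7}\right)^{2} = -5 + \frac{547600}{49} = \frac{547355}{49} \approx 11171.0$)
$- R = \left(-1\right) \frac{547355}{49} = - \frac{547355}{49}$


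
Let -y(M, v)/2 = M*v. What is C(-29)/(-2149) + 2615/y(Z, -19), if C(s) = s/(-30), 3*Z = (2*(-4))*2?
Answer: -252892391/19598880 ≈ -12.903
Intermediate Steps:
Z = -16/3 (Z = ((2*(-4))*2)/3 = (-8*2)/3 = (⅓)*(-16) = -16/3 ≈ -5.3333)
C(s) = -s/30 (C(s) = s*(-1/30) = -s/30)
y(M, v) = -2*M*v
C(-29)/(-2149) + 2615/y(Z, -19) = -1/30*(-29)/(-2149) + 2615/((-2*(-16/3)*(-19))) = (29/30)*(-1/2149) + 2615/(-608/3) = -29/64470 + 2615*(-3/608) = -29/64470 - 7845/608 = -252892391/19598880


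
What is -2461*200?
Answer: -492200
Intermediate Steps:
-2461*200 = -23*21400 = -492200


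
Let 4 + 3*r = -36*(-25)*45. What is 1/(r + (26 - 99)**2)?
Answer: 3/56483 ≈ 5.3113e-5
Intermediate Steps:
r = 40496/3 (r = -4/3 + (-36*(-25)*45)/3 = -4/3 + (900*45)/3 = -4/3 + (1/3)*40500 = -4/3 + 13500 = 40496/3 ≈ 13499.)
1/(r + (26 - 99)**2) = 1/(40496/3 + (26 - 99)**2) = 1/(40496/3 + (-73)**2) = 1/(40496/3 + 5329) = 1/(56483/3) = 3/56483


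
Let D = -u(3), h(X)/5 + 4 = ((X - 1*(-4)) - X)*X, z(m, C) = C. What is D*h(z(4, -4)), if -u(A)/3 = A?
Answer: -900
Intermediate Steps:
h(X) = -20 + 20*X (h(X) = -20 + 5*(((X - 1*(-4)) - X)*X) = -20 + 5*(((X + 4) - X)*X) = -20 + 5*(((4 + X) - X)*X) = -20 + 5*(4*X) = -20 + 20*X)
u(A) = -3*A
D = 9 (D = -(-3)*3 = -1*(-9) = 9)
D*h(z(4, -4)) = 9*(-20 + 20*(-4)) = 9*(-20 - 80) = 9*(-100) = -900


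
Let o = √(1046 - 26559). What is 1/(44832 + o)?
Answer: 44832/2009933737 - I*√25513/2009933737 ≈ 2.2305e-5 - 7.9469e-8*I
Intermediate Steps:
o = I*√25513 (o = √(-25513) = I*√25513 ≈ 159.73*I)
1/(44832 + o) = 1/(44832 + I*√25513)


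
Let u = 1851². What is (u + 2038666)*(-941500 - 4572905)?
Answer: -30135489909135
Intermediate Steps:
u = 3426201
(u + 2038666)*(-941500 - 4572905) = (3426201 + 2038666)*(-941500 - 4572905) = 5464867*(-5514405) = -30135489909135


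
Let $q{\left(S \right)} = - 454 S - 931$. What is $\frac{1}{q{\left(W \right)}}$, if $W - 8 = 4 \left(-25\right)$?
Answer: $\frac{1}{40837} \approx 2.4488 \cdot 10^{-5}$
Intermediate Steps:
$W = -92$ ($W = 8 + 4 \left(-25\right) = 8 - 100 = -92$)
$q{\left(S \right)} = -931 - 454 S$
$\frac{1}{q{\left(W \right)}} = \frac{1}{-931 - -41768} = \frac{1}{-931 + 41768} = \frac{1}{40837}$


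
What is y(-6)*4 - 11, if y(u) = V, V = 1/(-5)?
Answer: -59/5 ≈ -11.800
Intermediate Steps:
V = -⅕ ≈ -0.20000
y(u) = -⅕
y(-6)*4 - 11 = -⅕*4 - 11 = -⅘ - 11 = -59/5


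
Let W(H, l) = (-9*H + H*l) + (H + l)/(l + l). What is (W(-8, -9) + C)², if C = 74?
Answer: 15531481/324 ≈ 47937.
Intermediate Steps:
W(H, l) = -9*H + H*l + (H + l)/(2*l) (W(H, l) = (-9*H + H*l) + (H + l)/((2*l)) = (-9*H + H*l) + (H + l)*(1/(2*l)) = (-9*H + H*l) + (H + l)/(2*l) = -9*H + H*l + (H + l)/(2*l))
(W(-8, -9) + C)² = ((½ - 9*(-8) - 8*(-9) + (½)*(-8)/(-9)) + 74)² = ((½ + 72 + 72 + (½)*(-8)*(-⅑)) + 74)² = ((½ + 72 + 72 + 4/9) + 74)² = (2609/18 + 74)² = (3941/18)² = 15531481/324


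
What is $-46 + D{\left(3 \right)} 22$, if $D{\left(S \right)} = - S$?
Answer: $-112$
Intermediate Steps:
$-46 + D{\left(3 \right)} 22 = -46 + \left(-1\right) 3 \cdot 22 = -46 - 66 = -112$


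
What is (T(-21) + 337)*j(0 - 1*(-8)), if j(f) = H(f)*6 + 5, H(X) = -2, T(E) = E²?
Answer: -5446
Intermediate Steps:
j(f) = -7 (j(f) = -2*6 + 5 = -12 + 5 = -7)
(T(-21) + 337)*j(0 - 1*(-8)) = ((-21)² + 337)*(-7) = (441 + 337)*(-7) = 778*(-7) = -5446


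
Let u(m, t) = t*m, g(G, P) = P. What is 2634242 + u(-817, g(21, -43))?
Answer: 2669373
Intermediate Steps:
u(m, t) = m*t
2634242 + u(-817, g(21, -43)) = 2634242 - 817*(-43) = 2634242 + 35131 = 2669373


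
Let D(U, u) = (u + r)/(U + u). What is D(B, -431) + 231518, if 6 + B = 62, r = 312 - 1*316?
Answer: 5787979/25 ≈ 2.3152e+5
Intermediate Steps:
r = -4 (r = 312 - 316 = -4)
B = 56 (B = -6 + 62 = 56)
D(U, u) = (-4 + u)/(U + u) (D(U, u) = (u - 4)/(U + u) = (-4 + u)/(U + u))
D(B, -431) + 231518 = (-4 - 431)/(56 - 431) + 231518 = -435/(-375) + 231518 = -1/375*(-435) + 231518 = 29/25 + 231518 = 5787979/25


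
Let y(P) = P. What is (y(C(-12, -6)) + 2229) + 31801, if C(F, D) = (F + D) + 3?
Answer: 34015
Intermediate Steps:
C(F, D) = 3 + D + F (C(F, D) = (D + F) + 3 = 3 + D + F)
(y(C(-12, -6)) + 2229) + 31801 = ((3 - 6 - 12) + 2229) + 31801 = (-15 + 2229) + 31801 = 2214 + 31801 = 34015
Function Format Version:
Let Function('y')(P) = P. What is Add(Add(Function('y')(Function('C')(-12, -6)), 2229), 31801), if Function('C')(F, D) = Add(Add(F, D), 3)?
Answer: 34015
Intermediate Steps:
Function('C')(F, D) = Add(3, D, F) (Function('C')(F, D) = Add(Add(D, F), 3) = Add(3, D, F))
Add(Add(Function('y')(Function('C')(-12, -6)), 2229), 31801) = Add(Add(Add(3, -6, -12), 2229), 31801) = Add(Add(-15, 2229), 31801) = Add(2214, 31801) = 34015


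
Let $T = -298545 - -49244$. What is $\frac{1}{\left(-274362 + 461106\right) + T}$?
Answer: $- \frac{1}{62557} \approx -1.5985 \cdot 10^{-5}$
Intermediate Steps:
$T = -249301$ ($T = -298545 + 49244 = -249301$)
$\frac{1}{\left(-274362 + 461106\right) + T} = \frac{1}{\left(-274362 + 461106\right) - 249301} = \frac{1}{186744 - 249301} = \frac{1}{-62557} = - \frac{1}{62557}$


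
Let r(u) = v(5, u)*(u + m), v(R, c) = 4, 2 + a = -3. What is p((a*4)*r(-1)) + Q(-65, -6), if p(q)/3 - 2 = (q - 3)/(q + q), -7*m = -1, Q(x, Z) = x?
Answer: -18421/320 ≈ -57.566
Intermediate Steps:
a = -5 (a = -2 - 3 = -5)
m = ⅐ (m = -⅐*(-1) = ⅐ ≈ 0.14286)
r(u) = 4/7 + 4*u (r(u) = 4*(u + ⅐) = 4*(⅐ + u) = 4/7 + 4*u)
p(q) = 6 + 3*(-3 + q)/(2*q) (p(q) = 6 + 3*((q - 3)/(q + q)) = 6 + 3*((-3 + q)/((2*q))) = 6 + 3*((-3 + q)*(1/(2*q))) = 6 + 3*((-3 + q)/(2*q)) = 6 + 3*(-3 + q)/(2*q))
p((a*4)*r(-1)) + Q(-65, -6) = 3*(-3 + 5*((-5*4)*(4/7 + 4*(-1))))/(2*(((-5*4)*(4/7 + 4*(-1))))) - 65 = 3*(-3 + 5*(-20*(4/7 - 4)))/(2*((-20*(4/7 - 4)))) - 65 = 3*(-3 + 5*(-20*(-24/7)))/(2*((-20*(-24/7)))) - 65 = 3*(-3 + 5*(480/7))/(2*(480/7)) - 65 = (3/2)*(7/480)*(-3 + 2400/7) - 65 = (3/2)*(7/480)*(2379/7) - 65 = 2379/320 - 65 = -18421/320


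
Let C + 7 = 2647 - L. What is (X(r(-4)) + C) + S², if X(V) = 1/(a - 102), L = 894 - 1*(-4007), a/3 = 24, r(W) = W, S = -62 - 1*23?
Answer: 148919/30 ≈ 4964.0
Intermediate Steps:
S = -85 (S = -62 - 23 = -85)
a = 72 (a = 3*24 = 72)
L = 4901 (L = 894 + 4007 = 4901)
X(V) = -1/30 (X(V) = 1/(72 - 102) = 1/(-30) = -1/30)
C = -2261 (C = -7 + (2647 - 1*4901) = -7 + (2647 - 4901) = -7 - 2254 = -2261)
(X(r(-4)) + C) + S² = (-1/30 - 2261) + (-85)² = -67831/30 + 7225 = 148919/30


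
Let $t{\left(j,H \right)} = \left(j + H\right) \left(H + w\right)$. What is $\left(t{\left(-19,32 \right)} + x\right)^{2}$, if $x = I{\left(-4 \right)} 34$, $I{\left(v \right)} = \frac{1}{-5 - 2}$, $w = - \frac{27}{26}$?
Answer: $\frac{30991489}{196} \approx 1.5812 \cdot 10^{5}$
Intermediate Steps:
$w = - \frac{27}{26}$ ($w = \left(-27\right) \frac{1}{26} = - \frac{27}{26} \approx -1.0385$)
$I{\left(v \right)} = - \frac{1}{7}$ ($I{\left(v \right)} = \frac{1}{-7} = - \frac{1}{7}$)
$t{\left(j,H \right)} = \left(- \frac{27}{26} + H\right) \left(H + j\right)$ ($t{\left(j,H \right)} = \left(j + H\right) \left(H - \frac{27}{26}\right) = \left(H + j\right) \left(- \frac{27}{26} + H\right) = \left(- \frac{27}{26} + H\right) \left(H + j\right)$)
$x = - \frac{34}{7}$ ($x = \left(- \frac{1}{7}\right) 34 = - \frac{34}{7} \approx -4.8571$)
$\left(t{\left(-19,32 \right)} + x\right)^{2} = \left(\left(32^{2} - \frac{432}{13} - - \frac{513}{26} + 32 \left(-19\right)\right) - \frac{34}{7}\right)^{2} = \left(\left(1024 - \frac{432}{13} + \frac{513}{26} - 608\right) - \frac{34}{7}\right)^{2} = \left(\frac{805}{2} - \frac{34}{7}\right)^{2} = \left(\frac{5567}{14}\right)^{2} = \frac{30991489}{196}$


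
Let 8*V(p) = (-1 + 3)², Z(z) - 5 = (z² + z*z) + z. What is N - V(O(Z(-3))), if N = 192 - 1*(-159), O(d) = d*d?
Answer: 701/2 ≈ 350.50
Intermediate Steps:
Z(z) = 5 + z + 2*z² (Z(z) = 5 + ((z² + z*z) + z) = 5 + ((z² + z²) + z) = 5 + (2*z² + z) = 5 + (z + 2*z²) = 5 + z + 2*z²)
O(d) = d²
V(p) = ½ (V(p) = (-1 + 3)²/8 = (⅛)*2² = (⅛)*4 = ½)
N = 351 (N = 192 + 159 = 351)
N - V(O(Z(-3))) = 351 - 1*½ = 351 - ½ = 701/2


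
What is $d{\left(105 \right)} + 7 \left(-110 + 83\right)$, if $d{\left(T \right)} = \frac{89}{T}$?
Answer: $- \frac{19756}{105} \approx -188.15$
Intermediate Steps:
$d{\left(105 \right)} + 7 \left(-110 + 83\right) = \frac{89}{105} + 7 \left(-110 + 83\right) = 89 \cdot \frac{1}{105} + 7 \left(-27\right) = \frac{89}{105} - 189 = - \frac{19756}{105}$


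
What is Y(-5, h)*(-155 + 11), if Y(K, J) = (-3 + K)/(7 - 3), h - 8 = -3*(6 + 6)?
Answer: 288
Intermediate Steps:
h = -28 (h = 8 - 3*(6 + 6) = 8 - 3*12 = 8 - 36 = -28)
Y(K, J) = -¾ + K/4 (Y(K, J) = (-3 + K)/4 = (-3 + K)*(¼) = -¾ + K/4)
Y(-5, h)*(-155 + 11) = (-¾ + (¼)*(-5))*(-155 + 11) = (-¾ - 5/4)*(-144) = -2*(-144) = 288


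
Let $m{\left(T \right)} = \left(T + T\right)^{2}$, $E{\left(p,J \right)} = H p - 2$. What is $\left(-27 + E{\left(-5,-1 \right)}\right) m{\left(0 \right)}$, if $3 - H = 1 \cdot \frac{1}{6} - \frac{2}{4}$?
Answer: $0$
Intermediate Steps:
$H = \frac{10}{3}$ ($H = 3 - \left(1 \cdot \frac{1}{6} - \frac{2}{4}\right) = 3 - \left(1 \cdot \frac{1}{6} - \frac{1}{2}\right) = 3 - \left(\frac{1}{6} - \frac{1}{2}\right) = 3 - - \frac{1}{3} = 3 + \frac{1}{3} = \frac{10}{3} \approx 3.3333$)
$E{\left(p,J \right)} = -2 + \frac{10 p}{3}$ ($E{\left(p,J \right)} = \frac{10 p}{3} - 2 = -2 + \frac{10 p}{3}$)
$m{\left(T \right)} = 4 T^{2}$ ($m{\left(T \right)} = \left(2 T\right)^{2} = 4 T^{2}$)
$\left(-27 + E{\left(-5,-1 \right)}\right) m{\left(0 \right)} = \left(-27 + \left(-2 + \frac{10}{3} \left(-5\right)\right)\right) 4 \cdot 0^{2} = \left(-27 - \frac{56}{3}\right) 4 \cdot 0 = \left(-27 - \frac{56}{3}\right) 0 = \left(- \frac{137}{3}\right) 0 = 0$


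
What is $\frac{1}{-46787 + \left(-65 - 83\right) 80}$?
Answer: $- \frac{1}{58627} \approx -1.7057 \cdot 10^{-5}$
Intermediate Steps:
$\frac{1}{-46787 + \left(-65 - 83\right) 80} = \frac{1}{-46787 - 11840} = \frac{1}{-58627} = - \frac{1}{58627}$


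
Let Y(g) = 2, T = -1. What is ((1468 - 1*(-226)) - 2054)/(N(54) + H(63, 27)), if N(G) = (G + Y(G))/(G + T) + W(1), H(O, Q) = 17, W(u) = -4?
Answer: -3816/149 ≈ -25.611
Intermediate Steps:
N(G) = -4 + (2 + G)/(-1 + G) (N(G) = (G + 2)/(G - 1) - 4 = (2 + G)/(-1 + G) - 4 = -4 + (2 + G)/(-1 + G))
((1468 - 1*(-226)) - 2054)/(N(54) + H(63, 27)) = ((1468 - 1*(-226)) - 2054)/(3*(2 - 1*54)/(-1 + 54) + 17) = ((1468 + 226) - 2054)/(3*(2 - 54)/53 + 17) = (1694 - 2054)/(3*(1/53)*(-52) + 17) = -360/(-156/53 + 17) = -360/745/53 = -360*53/745 = -3816/149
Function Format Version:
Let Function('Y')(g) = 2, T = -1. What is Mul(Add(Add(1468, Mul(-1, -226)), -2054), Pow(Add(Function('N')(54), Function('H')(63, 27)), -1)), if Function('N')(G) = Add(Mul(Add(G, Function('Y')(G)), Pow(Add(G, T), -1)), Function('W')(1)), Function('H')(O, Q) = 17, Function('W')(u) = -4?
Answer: Rational(-3816, 149) ≈ -25.611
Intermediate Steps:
Function('N')(G) = Add(-4, Mul(Pow(Add(-1, G), -1), Add(2, G))) (Function('N')(G) = Add(Mul(Add(G, 2), Pow(Add(G, -1), -1)), -4) = Add(Mul(Add(2, G), Pow(Add(-1, G), -1)), -4) = Add(Mul(Pow(Add(-1, G), -1), Add(2, G)), -4) = Add(-4, Mul(Pow(Add(-1, G), -1), Add(2, G))))
Mul(Add(Add(1468, Mul(-1, -226)), -2054), Pow(Add(Function('N')(54), Function('H')(63, 27)), -1)) = Mul(Add(Add(1468, Mul(-1, -226)), -2054), Pow(Add(Mul(3, Pow(Add(-1, 54), -1), Add(2, Mul(-1, 54))), 17), -1)) = Mul(Add(Add(1468, 226), -2054), Pow(Add(Mul(3, Pow(53, -1), Add(2, -54)), 17), -1)) = Mul(Add(1694, -2054), Pow(Add(Mul(3, Rational(1, 53), -52), 17), -1)) = Mul(-360, Pow(Add(Rational(-156, 53), 17), -1)) = Mul(-360, Pow(Rational(745, 53), -1)) = Mul(-360, Rational(53, 745)) = Rational(-3816, 149)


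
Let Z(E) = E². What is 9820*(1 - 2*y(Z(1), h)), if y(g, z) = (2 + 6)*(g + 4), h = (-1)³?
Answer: -775780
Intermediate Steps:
h = -1
y(g, z) = 32 + 8*g (y(g, z) = 8*(4 + g) = 32 + 8*g)
9820*(1 - 2*y(Z(1), h)) = 9820*(1 - 2*(32 + 8*1²)) = 9820*(1 - 2*(32 + 8*1)) = 9820*(1 - 2*(32 + 8)) = 9820*(1 - 2*40) = 9820*(1 - 80) = 9820*(-79) = -775780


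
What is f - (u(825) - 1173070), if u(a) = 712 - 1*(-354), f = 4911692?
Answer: 6083696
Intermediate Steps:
u(a) = 1066 (u(a) = 712 + 354 = 1066)
f - (u(825) - 1173070) = 4911692 - (1066 - 1173070) = 4911692 - 1*(-1172004) = 4911692 + 1172004 = 6083696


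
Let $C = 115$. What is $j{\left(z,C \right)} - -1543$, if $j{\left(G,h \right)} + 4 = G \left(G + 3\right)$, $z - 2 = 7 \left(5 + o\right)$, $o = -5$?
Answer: $1549$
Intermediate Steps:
$z = 2$ ($z = 2 + 7 \left(5 - 5\right) = 2 + 7 \cdot 0 = 2 + 0 = 2$)
$j{\left(G,h \right)} = -4 + G \left(3 + G\right)$ ($j{\left(G,h \right)} = -4 + G \left(G + 3\right) = -4 + G \left(3 + G\right)$)
$j{\left(z,C \right)} - -1543 = \left(-4 + 2^{2} + 3 \cdot 2\right) - -1543 = \left(-4 + 4 + 6\right) + 1543 = 6 + 1543 = 1549$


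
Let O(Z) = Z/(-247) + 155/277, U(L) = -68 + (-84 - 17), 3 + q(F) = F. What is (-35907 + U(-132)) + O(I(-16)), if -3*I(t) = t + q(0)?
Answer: -389723260/10803 ≈ -36075.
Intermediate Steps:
q(F) = -3 + F
U(L) = -169 (U(L) = -68 - 101 = -169)
I(t) = 1 - t/3 (I(t) = -(t + (-3 + 0))/3 = -(t - 3)/3 = -(-3 + t)/3 = 1 - t/3)
O(Z) = 155/277 - Z/247 (O(Z) = Z*(-1/247) + 155*(1/277) = -Z/247 + 155/277 = 155/277 - Z/247)
(-35907 + U(-132)) + O(I(-16)) = (-35907 - 169) + (155/277 - (1 - ⅓*(-16))/247) = -36076 + (155/277 - (1 + 16/3)/247) = -36076 + (155/277 - 1/247*19/3) = -36076 + (155/277 - 1/39) = -36076 + 5768/10803 = -389723260/10803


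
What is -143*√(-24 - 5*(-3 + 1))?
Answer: -143*I*√14 ≈ -535.06*I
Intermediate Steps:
-143*√(-24 - 5*(-3 + 1)) = -143*√(-24 - 5*(-2)) = -143*√(-24 + 10) = -143*I*√14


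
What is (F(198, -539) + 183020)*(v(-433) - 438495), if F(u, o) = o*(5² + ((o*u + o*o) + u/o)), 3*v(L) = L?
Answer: 130141550458724/3 ≈ 4.3381e+13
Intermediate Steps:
v(L) = L/3
F(u, o) = o*(25 + o² + o*u + u/o) (F(u, o) = o*(25 + ((o*u + o²) + u/o)) = o*(25 + ((o² + o*u) + u/o)) = o*(25 + (o² + o*u + u/o)) = o*(25 + o² + o*u + u/o))
(F(198, -539) + 183020)*(v(-433) - 438495) = ((198 + (-539)³ + 25*(-539) + 198*(-539)²) + 183020)*((⅓)*(-433) - 438495) = ((198 - 156590819 - 13475 + 198*290521) + 183020)*(-433/3 - 438495) = ((198 - 156590819 - 13475 + 57523158) + 183020)*(-1315918/3) = (-99080938 + 183020)*(-1315918/3) = -98897918*(-1315918/3) = 130141550458724/3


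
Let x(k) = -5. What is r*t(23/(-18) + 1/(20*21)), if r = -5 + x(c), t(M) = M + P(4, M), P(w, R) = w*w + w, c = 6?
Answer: -23593/126 ≈ -187.25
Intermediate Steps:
P(w, R) = w + w² (P(w, R) = w² + w = w + w²)
t(M) = 20 + M (t(M) = M + 4*(1 + 4) = M + 4*5 = M + 20 = 20 + M)
r = -10 (r = -5 - 5 = -10)
r*t(23/(-18) + 1/(20*21)) = -10*(20 + (23/(-18) + 1/(20*21))) = -10*(20 + (23*(-1/18) + (1/20)*(1/21))) = -10*(20 + (-23/18 + 1/420)) = -10*(20 - 1607/1260) = -10*23593/1260 = -23593/126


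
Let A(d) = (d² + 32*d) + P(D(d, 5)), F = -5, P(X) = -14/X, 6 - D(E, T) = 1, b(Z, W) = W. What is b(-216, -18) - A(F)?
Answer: 599/5 ≈ 119.80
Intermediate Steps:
D(E, T) = 5 (D(E, T) = 6 - 1*1 = 6 - 1 = 5)
A(d) = -14/5 + d² + 32*d (A(d) = (d² + 32*d) - 14/5 = -14/5 + d² + 32*d)
b(-216, -18) - A(F) = -18 - (-14/5 + (-5)² + 32*(-5)) = -18 - (-14/5 + 25 - 160) = -18 - 1*(-689/5) = -18 + 689/5 = 599/5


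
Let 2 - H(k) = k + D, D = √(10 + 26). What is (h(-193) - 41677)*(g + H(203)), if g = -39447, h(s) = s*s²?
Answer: 286727526036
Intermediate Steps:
D = 6 (D = √36 = 6)
h(s) = s³
H(k) = -4 - k (H(k) = 2 - (k + 6) = 2 - (6 + k) = 2 + (-6 - k) = -4 - k)
(h(-193) - 41677)*(g + H(203)) = ((-193)³ - 41677)*(-39447 + (-4 - 1*203)) = (-7189057 - 41677)*(-39447 + (-4 - 203)) = -7230734*(-39447 - 207) = -7230734*(-39654) = 286727526036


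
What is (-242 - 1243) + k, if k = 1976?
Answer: 491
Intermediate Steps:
(-242 - 1243) + k = (-242 - 1243) + 1976 = -1485 + 1976 = 491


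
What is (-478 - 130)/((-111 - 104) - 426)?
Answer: 608/641 ≈ 0.94852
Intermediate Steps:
(-478 - 130)/((-111 - 104) - 426) = -608/(-215 - 426) = -608/(-641) = -608*(-1/641) = 608/641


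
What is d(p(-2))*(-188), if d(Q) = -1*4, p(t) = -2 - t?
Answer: 752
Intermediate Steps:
d(Q) = -4
d(p(-2))*(-188) = -4*(-188) = 752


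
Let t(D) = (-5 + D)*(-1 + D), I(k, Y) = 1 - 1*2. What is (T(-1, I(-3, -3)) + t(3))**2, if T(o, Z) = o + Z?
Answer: 36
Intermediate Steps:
I(k, Y) = -1 (I(k, Y) = 1 - 2 = -1)
t(D) = (-1 + D)*(-5 + D)
T(o, Z) = Z + o
(T(-1, I(-3, -3)) + t(3))**2 = ((-1 - 1) + (5 + 3**2 - 6*3))**2 = (-2 + (5 + 9 - 18))**2 = (-2 - 4)**2 = (-6)**2 = 36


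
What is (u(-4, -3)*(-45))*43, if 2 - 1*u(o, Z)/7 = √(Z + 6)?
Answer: -27090 + 13545*√3 ≈ -3629.4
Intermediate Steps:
u(o, Z) = 14 - 7*√(6 + Z) (u(o, Z) = 14 - 7*√(Z + 6) = 14 - 7*√(6 + Z))
(u(-4, -3)*(-45))*43 = ((14 - 7*√(6 - 3))*(-45))*43 = ((14 - 7*√3)*(-45))*43 = (-630 + 315*√3)*43 = -27090 + 13545*√3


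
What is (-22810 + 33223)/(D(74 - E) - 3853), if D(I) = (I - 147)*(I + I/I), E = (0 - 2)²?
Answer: -10413/9320 ≈ -1.1173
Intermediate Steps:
E = 4 (E = (-2)² = 4)
D(I) = (1 + I)*(-147 + I) (D(I) = (-147 + I)*(I + 1) = (-147 + I)*(1 + I) = (1 + I)*(-147 + I))
(-22810 + 33223)/(D(74 - E) - 3853) = (-22810 + 33223)/((-147 + (74 - 1*4)² - 146*(74 - 1*4)) - 3853) = 10413/((-147 + (74 - 4)² - 146*(74 - 4)) - 3853) = 10413/((-147 + 70² - 146*70) - 3853) = 10413/((-147 + 4900 - 10220) - 3853) = 10413/(-5467 - 3853) = 10413/(-9320) = 10413*(-1/9320) = -10413/9320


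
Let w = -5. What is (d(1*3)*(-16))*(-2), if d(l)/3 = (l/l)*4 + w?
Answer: -96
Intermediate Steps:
d(l) = -3 (d(l) = 3*((l/l)*4 - 5) = 3*(1*4 - 5) = 3*(4 - 5) = 3*(-1) = -3)
(d(1*3)*(-16))*(-2) = -3*(-16)*(-2) = 48*(-2) = -96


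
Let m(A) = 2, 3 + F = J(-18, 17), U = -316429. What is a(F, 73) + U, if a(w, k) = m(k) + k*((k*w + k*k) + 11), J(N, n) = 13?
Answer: 126683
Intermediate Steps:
F = 10 (F = -3 + 13 = 10)
a(w, k) = 2 + k*(11 + k**2 + k*w) (a(w, k) = 2 + k*((k*w + k*k) + 11) = 2 + k*((k*w + k**2) + 11) = 2 + k*((k**2 + k*w) + 11) = 2 + k*(11 + k**2 + k*w))
a(F, 73) + U = (2 + 73**3 + 11*73 + 10*73**2) - 316429 = (2 + 389017 + 803 + 10*5329) - 316429 = (2 + 389017 + 803 + 53290) - 316429 = 443112 - 316429 = 126683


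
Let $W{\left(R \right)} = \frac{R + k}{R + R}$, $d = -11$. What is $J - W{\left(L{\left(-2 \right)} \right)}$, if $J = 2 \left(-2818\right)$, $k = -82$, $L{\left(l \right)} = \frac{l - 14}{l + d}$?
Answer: $- \frac{89651}{16} \approx -5603.2$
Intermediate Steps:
$L{\left(l \right)} = \frac{-14 + l}{-11 + l}$ ($L{\left(l \right)} = \frac{l - 14}{l - 11} = \frac{-14 + l}{-11 + l}$)
$J = -5636$
$W{\left(R \right)} = \frac{-82 + R}{2 R}$ ($W{\left(R \right)} = \frac{R - 82}{R + R} = \frac{-82 + R}{2 R}$)
$J - W{\left(L{\left(-2 \right)} \right)} = -5636 - \frac{-82 + \frac{-14 - 2}{-11 - 2}}{2 \frac{-14 - 2}{-11 - 2}} = -5636 - \frac{-82 + \frac{1}{-13} \left(-16\right)}{2 \frac{1}{-13} \left(-16\right)} = -5636 - \frac{-82 - - \frac{16}{13}}{2 \left(\left(- \frac{1}{13}\right) \left(-16\right)\right)} = -5636 - \frac{-82 + \frac{16}{13}}{2 \cdot \frac{16}{13}} = -5636 - \frac{1}{2} \cdot \frac{13}{16} \left(- \frac{1050}{13}\right) = -5636 - - \frac{525}{16} = -5636 + \frac{525}{16} = - \frac{89651}{16}$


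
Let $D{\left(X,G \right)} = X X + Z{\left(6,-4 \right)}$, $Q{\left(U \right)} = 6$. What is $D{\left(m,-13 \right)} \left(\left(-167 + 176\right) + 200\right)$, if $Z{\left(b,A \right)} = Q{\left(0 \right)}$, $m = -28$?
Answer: $165110$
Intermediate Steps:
$Z{\left(b,A \right)} = 6$
$D{\left(X,G \right)} = 6 + X^{2}$ ($D{\left(X,G \right)} = X X + 6 = X^{2} + 6 = 6 + X^{2}$)
$D{\left(m,-13 \right)} \left(\left(-167 + 176\right) + 200\right) = \left(6 + \left(-28\right)^{2}\right) \left(\left(-167 + 176\right) + 200\right) = \left(6 + 784\right) \left(9 + 200\right) = 790 \cdot 209 = 165110$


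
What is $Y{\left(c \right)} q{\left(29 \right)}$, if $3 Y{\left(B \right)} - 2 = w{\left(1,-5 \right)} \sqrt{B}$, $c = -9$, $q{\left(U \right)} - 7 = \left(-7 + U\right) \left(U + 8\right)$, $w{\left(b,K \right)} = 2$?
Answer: $\frac{1642}{3} + 1642 i \approx 547.33 + 1642.0 i$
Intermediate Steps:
$q{\left(U \right)} = 7 + \left(-7 + U\right) \left(8 + U\right)$ ($q{\left(U \right)} = 7 + \left(-7 + U\right) \left(U + 8\right) = 7 + \left(-7 + U\right) \left(8 + U\right)$)
$Y{\left(B \right)} = \frac{2}{3} + \frac{2 \sqrt{B}}{3}$
$Y{\left(c \right)} q{\left(29 \right)} = \left(\frac{2}{3} + \frac{2 \sqrt{-9}}{3}\right) \left(-49 + 29 + 29^{2}\right) = \left(\frac{2}{3} + \frac{2 \cdot 3 i}{3}\right) \left(-49 + 29 + 841\right) = \left(\frac{2}{3} + 2 i\right) 821 = \frac{1642}{3} + 1642 i$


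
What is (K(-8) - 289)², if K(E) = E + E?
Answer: 93025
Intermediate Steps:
K(E) = 2*E
(K(-8) - 289)² = (2*(-8) - 289)² = (-16 - 289)² = (-305)² = 93025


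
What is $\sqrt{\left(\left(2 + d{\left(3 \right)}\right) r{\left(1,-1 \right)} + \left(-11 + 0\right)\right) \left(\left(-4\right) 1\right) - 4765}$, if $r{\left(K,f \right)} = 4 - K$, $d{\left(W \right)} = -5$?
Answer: $i \sqrt{4685} \approx 68.447 i$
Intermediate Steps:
$\sqrt{\left(\left(2 + d{\left(3 \right)}\right) r{\left(1,-1 \right)} + \left(-11 + 0\right)\right) \left(\left(-4\right) 1\right) - 4765} = \sqrt{\left(\left(2 - 5\right) \left(4 - 1\right) + \left(-11 + 0\right)\right) \left(\left(-4\right) 1\right) - 4765} = \sqrt{\left(- 3 \left(4 - 1\right) - 11\right) \left(-4\right) - 4765} = \sqrt{\left(\left(-3\right) 3 - 11\right) \left(-4\right) - 4765} = \sqrt{\left(-9 - 11\right) \left(-4\right) - 4765} = \sqrt{\left(-20\right) \left(-4\right) - 4765} = \sqrt{80 - 4765} = \sqrt{-4685} = i \sqrt{4685}$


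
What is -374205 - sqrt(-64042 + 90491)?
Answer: -374205 - sqrt(26449) ≈ -3.7437e+5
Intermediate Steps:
-374205 - sqrt(-64042 + 90491) = -374205 - sqrt(26449)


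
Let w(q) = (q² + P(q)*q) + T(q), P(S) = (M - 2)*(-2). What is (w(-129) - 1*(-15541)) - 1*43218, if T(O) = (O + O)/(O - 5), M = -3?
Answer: -825713/67 ≈ -12324.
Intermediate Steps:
P(S) = 10 (P(S) = (-3 - 2)*(-2) = -5*(-2) = 10)
T(O) = 2*O/(-5 + O) (T(O) = (2*O)/(-5 + O) = 2*O/(-5 + O))
w(q) = q² + 10*q + 2*q/(-5 + q) (w(q) = (q² + 10*q) + 2*q/(-5 + q) = q² + 10*q + 2*q/(-5 + q))
(w(-129) - 1*(-15541)) - 1*43218 = (-129*(2 + (-5 - 129)*(10 - 129))/(-5 - 129) - 1*(-15541)) - 1*43218 = (-129*(2 - 134*(-119))/(-134) + 15541) - 43218 = (-129*(-1/134)*(2 + 15946) + 15541) - 43218 = (-129*(-1/134)*15948 + 15541) - 43218 = (1028646/67 + 15541) - 43218 = 2069893/67 - 43218 = -825713/67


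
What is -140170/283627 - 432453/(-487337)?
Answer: 34681123/88207997 ≈ 0.39317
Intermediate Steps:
-140170/283627 - 432453/(-487337) = -140170*1/283627 - 432453*(-1/487337) = -140170/283627 + 432453/487337 = 34681123/88207997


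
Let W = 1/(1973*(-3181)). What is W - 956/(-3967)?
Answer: 5999960061/24897340271 ≈ 0.24099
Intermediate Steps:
W = -1/6276113 (W = (1/1973)*(-1/3181) = -1/6276113 ≈ -1.5933e-7)
W - 956/(-3967) = -1/6276113 - 956/(-3967) = -1/6276113 - 956*(-1)/3967 = -1/6276113 - 1*(-956/3967) = -1/6276113 + 956/3967 = 5999960061/24897340271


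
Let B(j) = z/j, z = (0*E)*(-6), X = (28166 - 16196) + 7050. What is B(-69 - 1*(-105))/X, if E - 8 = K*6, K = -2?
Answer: 0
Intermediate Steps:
X = 19020 (X = 11970 + 7050 = 19020)
E = -4 (E = 8 - 2*6 = 8 - 12 = -4)
z = 0 (z = (0*(-4))*(-6) = 0*(-6) = 0)
B(j) = 0 (B(j) = 0/j = 0)
B(-69 - 1*(-105))/X = 0/19020 = 0*(1/19020) = 0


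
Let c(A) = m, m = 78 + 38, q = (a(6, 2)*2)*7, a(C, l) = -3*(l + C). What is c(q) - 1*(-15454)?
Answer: 15570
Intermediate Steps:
a(C, l) = -3*C - 3*l (a(C, l) = -3*(C + l) = -3*C - 3*l)
q = -336 (q = ((-3*6 - 3*2)*2)*7 = ((-18 - 6)*2)*7 = -24*2*7 = -48*7 = -336)
m = 116
c(A) = 116
c(q) - 1*(-15454) = 116 - 1*(-15454) = 116 + 15454 = 15570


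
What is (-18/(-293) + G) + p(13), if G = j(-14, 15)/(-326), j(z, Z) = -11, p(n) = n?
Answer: 1250825/95518 ≈ 13.095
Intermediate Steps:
G = 11/326 (G = -11/(-326) = -11*(-1/326) = 11/326 ≈ 0.033742)
(-18/(-293) + G) + p(13) = (-18/(-293) + 11/326) + 13 = (-18*(-1/293) + 11/326) + 13 = (18/293 + 11/326) + 13 = 9091/95518 + 13 = 1250825/95518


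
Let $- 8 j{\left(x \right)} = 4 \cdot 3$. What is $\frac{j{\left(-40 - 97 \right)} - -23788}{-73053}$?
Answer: $- \frac{47573}{146106} \approx -0.32561$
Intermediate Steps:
$j{\left(x \right)} = - \frac{3}{2}$ ($j{\left(x \right)} = - \frac{4 \cdot 3}{8} = \left(- \frac{1}{8}\right) 12 = - \frac{3}{2}$)
$\frac{j{\left(-40 - 97 \right)} - -23788}{-73053} = \frac{- \frac{3}{2} - -23788}{-73053} = \left(- \frac{3}{2} + 23788\right) \left(- \frac{1}{73053}\right) = \frac{47573}{2} \left(- \frac{1}{73053}\right) = - \frac{47573}{146106}$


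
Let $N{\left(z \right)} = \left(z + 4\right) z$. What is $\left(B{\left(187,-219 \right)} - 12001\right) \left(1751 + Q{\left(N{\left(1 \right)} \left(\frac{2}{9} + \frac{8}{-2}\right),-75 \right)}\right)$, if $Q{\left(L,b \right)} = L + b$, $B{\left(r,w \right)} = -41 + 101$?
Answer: $- \frac{178088074}{9} \approx -1.9788 \cdot 10^{7}$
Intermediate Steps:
$B{\left(r,w \right)} = 60$
$N{\left(z \right)} = z \left(4 + z\right)$ ($N{\left(z \right)} = \left(4 + z\right) z = z \left(4 + z\right)$)
$\left(B{\left(187,-219 \right)} - 12001\right) \left(1751 + Q{\left(N{\left(1 \right)} \left(\frac{2}{9} + \frac{8}{-2}\right),-75 \right)}\right) = \left(60 - 12001\right) \left(1751 - \left(75 - 1 \left(4 + 1\right) \left(\frac{2}{9} + \frac{8}{-2}\right)\right)\right) = - 11941 \left(1751 - \left(75 - 1 \cdot 5 \left(2 \cdot \frac{1}{9} + 8 \left(- \frac{1}{2}\right)\right)\right)\right) = - 11941 \left(1751 - \left(75 - 5 \left(\frac{2}{9} - 4\right)\right)\right) = - 11941 \left(1751 + \left(5 \left(- \frac{34}{9}\right) - 75\right)\right) = - 11941 \left(1751 - \frac{845}{9}\right) = \left(-11941\right) \frac{14914}{9} = - \frac{178088074}{9}$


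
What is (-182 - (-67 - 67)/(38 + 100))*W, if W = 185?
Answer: -2310835/69 ≈ -33490.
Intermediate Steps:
(-182 - (-67 - 67)/(38 + 100))*W = (-182 - (-67 - 67)/(38 + 100))*185 = (-182 - (-134)/138)*185 = (-182 - 1*(-67/69))*185 = (-182 + 67/69)*185 = -12491/69*185 = -2310835/69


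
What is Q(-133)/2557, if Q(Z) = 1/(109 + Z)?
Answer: -1/61368 ≈ -1.6295e-5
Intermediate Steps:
Q(-133)/2557 = 1/((109 - 133)*2557) = (1/2557)/(-24) = -1/24*1/2557 = -1/61368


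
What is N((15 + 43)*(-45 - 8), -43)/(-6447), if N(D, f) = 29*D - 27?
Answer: 12739/921 ≈ 13.832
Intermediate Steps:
N(D, f) = -27 + 29*D
N((15 + 43)*(-45 - 8), -43)/(-6447) = (-27 + 29*((15 + 43)*(-45 - 8)))/(-6447) = (-27 + 29*(58*(-53)))*(-1/6447) = (-27 + 29*(-3074))*(-1/6447) = (-27 - 89146)*(-1/6447) = -89173*(-1/6447) = 12739/921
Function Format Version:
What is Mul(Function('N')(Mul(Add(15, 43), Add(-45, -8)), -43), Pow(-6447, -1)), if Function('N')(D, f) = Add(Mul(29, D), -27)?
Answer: Rational(12739, 921) ≈ 13.832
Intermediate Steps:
Function('N')(D, f) = Add(-27, Mul(29, D))
Mul(Function('N')(Mul(Add(15, 43), Add(-45, -8)), -43), Pow(-6447, -1)) = Mul(Add(-27, Mul(29, Mul(Add(15, 43), Add(-45, -8)))), Pow(-6447, -1)) = Mul(Add(-27, Mul(29, Mul(58, -53))), Rational(-1, 6447)) = Mul(Add(-27, Mul(29, -3074)), Rational(-1, 6447)) = Mul(Add(-27, -89146), Rational(-1, 6447)) = Mul(-89173, Rational(-1, 6447)) = Rational(12739, 921)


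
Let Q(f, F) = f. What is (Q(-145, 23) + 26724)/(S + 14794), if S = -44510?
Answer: -26579/29716 ≈ -0.89443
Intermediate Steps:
(Q(-145, 23) + 26724)/(S + 14794) = (-145 + 26724)/(-44510 + 14794) = 26579/(-29716) = 26579*(-1/29716) = -26579/29716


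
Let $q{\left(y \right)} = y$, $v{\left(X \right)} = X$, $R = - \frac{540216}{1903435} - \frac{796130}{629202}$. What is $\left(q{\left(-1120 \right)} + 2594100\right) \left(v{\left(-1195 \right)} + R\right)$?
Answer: $- \frac{371584714949757049936}{119764510887} \approx -3.1026 \cdot 10^{9}$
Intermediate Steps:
$R = - \frac{927643347091}{598822554435}$ ($R = \left(-540216\right) \frac{1}{1903435} - \frac{398065}{314601} = - \frac{540216}{1903435} - \frac{398065}{314601} = - \frac{927643347091}{598822554435} \approx -1.5491$)
$\left(q{\left(-1120 \right)} + 2594100\right) \left(v{\left(-1195 \right)} + R\right) = \left(-1120 + 2594100\right) \left(-1195 - \frac{927643347091}{598822554435}\right) = 2592980 \left(- \frac{716520595896916}{598822554435}\right) = - \frac{371584714949757049936}{119764510887}$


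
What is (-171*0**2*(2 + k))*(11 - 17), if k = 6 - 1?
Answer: 0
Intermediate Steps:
k = 5
(-171*0**2*(2 + k))*(11 - 17) = (-171*0**2*(2 + 5))*(11 - 17) = -0*7*(-6) = -171*0*(-6) = 0*(-6) = 0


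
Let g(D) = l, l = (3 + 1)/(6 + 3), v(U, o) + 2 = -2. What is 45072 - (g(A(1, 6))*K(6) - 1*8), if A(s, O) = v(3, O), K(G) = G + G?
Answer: 135224/3 ≈ 45075.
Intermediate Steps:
K(G) = 2*G
v(U, o) = -4 (v(U, o) = -2 - 2 = -4)
l = 4/9 ≈ 0.44444
A(s, O) = -4
g(D) = 4/9
45072 - (g(A(1, 6))*K(6) - 1*8) = 45072 - (4*(2*6)/9 - 1*8) = 45072 - ((4/9)*12 - 8) = 45072 - (16/3 - 8) = 45072 - 1*(-8/3) = 45072 + 8/3 = 135224/3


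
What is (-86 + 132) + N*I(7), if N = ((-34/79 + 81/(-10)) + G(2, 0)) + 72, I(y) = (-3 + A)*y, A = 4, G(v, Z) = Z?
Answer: 387327/790 ≈ 490.29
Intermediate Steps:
I(y) = y (I(y) = (-3 + 4)*y = 1*y = y)
N = 50141/790 (N = ((-34/79 + 81/(-10)) + 0) + 72 = ((-34*1/79 + 81*(-⅒)) + 0) + 72 = ((-34/79 - 81/10) + 0) + 72 = (-6739/790 + 0) + 72 = -6739/790 + 72 = 50141/790 ≈ 63.470)
(-86 + 132) + N*I(7) = (-86 + 132) + (50141/790)*7 = 46 + 350987/790 = 387327/790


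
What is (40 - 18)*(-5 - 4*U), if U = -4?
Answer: 242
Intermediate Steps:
(40 - 18)*(-5 - 4*U) = (40 - 18)*(-5 - 4*(-4)) = 22*(-5 + 16) = 22*11 = 242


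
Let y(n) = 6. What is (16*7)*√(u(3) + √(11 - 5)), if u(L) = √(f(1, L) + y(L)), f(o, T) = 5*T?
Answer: 112*√(√6 + √21) ≈ 297.00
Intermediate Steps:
u(L) = √(6 + 5*L) (u(L) = √(5*L + 6) = √(6 + 5*L))
(16*7)*√(u(3) + √(11 - 5)) = (16*7)*√(√(6 + 5*3) + √(11 - 5)) = 112*√(√(6 + 15) + √6) = 112*√(√21 + √6) = 112*√(√6 + √21)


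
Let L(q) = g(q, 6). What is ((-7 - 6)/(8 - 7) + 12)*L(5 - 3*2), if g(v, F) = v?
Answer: 1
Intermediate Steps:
L(q) = q
((-7 - 6)/(8 - 7) + 12)*L(5 - 3*2) = ((-7 - 6)/(8 - 7) + 12)*(5 - 3*2) = (-13/1 + 12)*(5 - 6) = (-13*1 + 12)*(-1) = (-13 + 12)*(-1) = -1*(-1) = 1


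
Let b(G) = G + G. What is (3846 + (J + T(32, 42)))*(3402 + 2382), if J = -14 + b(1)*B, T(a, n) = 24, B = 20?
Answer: 22534464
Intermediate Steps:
b(G) = 2*G
J = 26 (J = -14 + (2*1)*20 = -14 + 2*20 = -14 + 40 = 26)
(3846 + (J + T(32, 42)))*(3402 + 2382) = (3846 + (26 + 24))*(3402 + 2382) = (3846 + 50)*5784 = 3896*5784 = 22534464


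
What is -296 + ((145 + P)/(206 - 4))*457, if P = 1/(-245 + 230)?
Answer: 48319/1515 ≈ 31.894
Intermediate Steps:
P = -1/15 (P = 1/(-15) = -1/15 ≈ -0.066667)
-296 + ((145 + P)/(206 - 4))*457 = -296 + ((145 - 1/15)/(206 - 4))*457 = -296 + ((2174/15)/202)*457 = -296 + ((2174/15)*(1/202))*457 = -296 + (1087/1515)*457 = -296 + 496759/1515 = 48319/1515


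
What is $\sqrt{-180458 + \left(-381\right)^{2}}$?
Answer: $i \sqrt{35297} \approx 187.88 i$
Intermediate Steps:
$\sqrt{-180458 + \left(-381\right)^{2}} = \sqrt{-180458 + 145161} = \sqrt{-35297} = i \sqrt{35297}$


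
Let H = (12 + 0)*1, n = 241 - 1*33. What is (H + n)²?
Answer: 48400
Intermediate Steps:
n = 208 (n = 241 - 33 = 208)
H = 12 (H = 12*1 = 12)
(H + n)² = (12 + 208)² = 220² = 48400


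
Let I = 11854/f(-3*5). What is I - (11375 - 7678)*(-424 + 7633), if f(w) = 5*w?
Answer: -1998887329/75 ≈ -2.6652e+7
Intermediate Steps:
I = -11854/75 (I = 11854/((5*(-3*5))) = 11854/((5*(-15))) = 11854/(-75) = 11854*(-1/75) = -11854/75 ≈ -158.05)
I - (11375 - 7678)*(-424 + 7633) = -11854/75 - (11375 - 7678)*(-424 + 7633) = -11854/75 - 3697*7209 = -11854/75 - 1*26651673 = -11854/75 - 26651673 = -1998887329/75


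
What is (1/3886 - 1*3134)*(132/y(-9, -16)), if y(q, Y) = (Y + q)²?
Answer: -803795718/1214375 ≈ -661.90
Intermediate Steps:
(1/3886 - 1*3134)*(132/y(-9, -16)) = (1/3886 - 1*3134)*(132/((-16 - 9)²)) = (1/3886 - 3134)*(132/((-25)²)) = -803795718/(1943*625) = -12178723/3886*132/625 = -803795718/1214375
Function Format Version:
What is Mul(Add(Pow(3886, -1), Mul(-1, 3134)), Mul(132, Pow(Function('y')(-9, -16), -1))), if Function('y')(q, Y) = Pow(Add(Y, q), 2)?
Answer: Rational(-803795718, 1214375) ≈ -661.90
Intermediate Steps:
Mul(Add(Pow(3886, -1), Mul(-1, 3134)), Mul(132, Pow(Function('y')(-9, -16), -1))) = Mul(Add(Pow(3886, -1), Mul(-1, 3134)), Mul(132, Pow(Pow(Add(-16, -9), 2), -1))) = Mul(Add(Rational(1, 3886), -3134), Mul(132, Pow(Pow(-25, 2), -1))) = Mul(Rational(-12178723, 3886), Mul(132, Pow(625, -1))) = Mul(Rational(-12178723, 3886), Mul(132, Rational(1, 625))) = Mul(Rational(-12178723, 3886), Rational(132, 625)) = Rational(-803795718, 1214375)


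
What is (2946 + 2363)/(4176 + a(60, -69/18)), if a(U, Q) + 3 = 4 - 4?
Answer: 5309/4173 ≈ 1.2722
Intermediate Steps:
a(U, Q) = -3 (a(U, Q) = -3 + (4 - 4) = -3 + 0 = -3)
(2946 + 2363)/(4176 + a(60, -69/18)) = (2946 + 2363)/(4176 - 3) = 5309/4173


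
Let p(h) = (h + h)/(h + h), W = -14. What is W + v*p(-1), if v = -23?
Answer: -37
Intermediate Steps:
p(h) = 1 (p(h) = (2*h)/((2*h)) = (2*h)*(1/(2*h)) = 1)
W + v*p(-1) = -14 - 23*1 = -14 - 23 = -37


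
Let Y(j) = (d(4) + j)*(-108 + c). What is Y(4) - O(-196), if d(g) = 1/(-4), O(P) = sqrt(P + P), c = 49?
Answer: -885/4 - 14*I*sqrt(2) ≈ -221.25 - 19.799*I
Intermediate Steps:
O(P) = sqrt(2)*sqrt(P) (O(P) = sqrt(2*P) = sqrt(2)*sqrt(P))
d(g) = -1/4
Y(j) = 59/4 - 59*j (Y(j) = (-1/4 + j)*(-108 + 49) = (-1/4 + j)*(-59) = 59/4 - 59*j)
Y(4) - O(-196) = (59/4 - 59*4) - sqrt(2)*sqrt(-196) = (59/4 - 236) - sqrt(2)*14*I = -885/4 - 14*I*sqrt(2)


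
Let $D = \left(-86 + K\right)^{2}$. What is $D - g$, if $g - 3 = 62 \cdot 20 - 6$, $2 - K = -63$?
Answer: $-796$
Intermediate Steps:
$K = 65$ ($K = 2 - -63 = 2 + 63 = 65$)
$D = 441$ ($D = \left(-86 + 65\right)^{2} = \left(-21\right)^{2} = 441$)
$g = 1237$ ($g = 3 + \left(62 \cdot 20 - 6\right) = 3 + \left(1240 - 6\right) = 3 + 1234 = 1237$)
$D - g = 441 - 1237 = -796$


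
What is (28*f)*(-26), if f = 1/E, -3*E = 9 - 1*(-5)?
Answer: 156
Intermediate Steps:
E = -14/3 (E = -(9 - 1*(-5))/3 = -(9 + 5)/3 = -⅓*14 = -14/3 ≈ -4.6667)
f = -3/14 (f = 1/(-14/3) = -3/14 ≈ -0.21429)
(28*f)*(-26) = (28*(-3/14))*(-26) = -6*(-26) = 156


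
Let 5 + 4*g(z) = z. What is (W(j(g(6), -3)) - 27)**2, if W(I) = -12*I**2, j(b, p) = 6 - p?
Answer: 998001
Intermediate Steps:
g(z) = -5/4 + z/4
(W(j(g(6), -3)) - 27)**2 = (-12*(6 - 1*(-3))**2 - 27)**2 = (-12*(6 + 3)**2 - 27)**2 = (-12*9**2 - 27)**2 = (-12*81 - 27)**2 = (-972 - 27)**2 = (-999)**2 = 998001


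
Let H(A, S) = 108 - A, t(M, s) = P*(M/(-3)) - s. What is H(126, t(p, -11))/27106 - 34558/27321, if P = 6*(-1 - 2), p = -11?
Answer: -468610463/370281513 ≈ -1.2656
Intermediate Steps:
P = -18 (P = 6*(-3) = -18)
t(M, s) = -s + 6*M (t(M, s) = -18*M/(-3) - s = -18*M*(-1)/3 - s = -(-6)*M - s = 6*M - s = -s + 6*M)
H(126, t(p, -11))/27106 - 34558/27321 = (108 - 1*126)/27106 - 34558/27321 = (108 - 126)*(1/27106) - 34558*1/27321 = -18*1/27106 - 34558/27321 = -9/13553 - 34558/27321 = -468610463/370281513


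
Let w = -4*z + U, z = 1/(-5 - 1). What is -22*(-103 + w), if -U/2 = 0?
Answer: 6754/3 ≈ 2251.3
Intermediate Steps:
U = 0 (U = -2*0 = 0)
z = -⅙ (z = 1/(-6) = -⅙ ≈ -0.16667)
w = ⅔ (w = -4*(-⅙) + 0 = ⅔ + 0 = ⅔ ≈ 0.66667)
-22*(-103 + w) = -22*(-103 + ⅔) = -22*(-307/3) = 6754/3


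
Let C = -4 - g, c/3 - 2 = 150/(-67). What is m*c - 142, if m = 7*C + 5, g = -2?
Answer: -9082/67 ≈ -135.55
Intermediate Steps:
c = -48/67 (c = 6 + 3*(150/(-67)) = 6 + 3*(150*(-1/67)) = 6 + 3*(-150/67) = 6 - 450/67 = -48/67 ≈ -0.71642)
C = -2 (C = -4 - 1*(-2) = -4 + 2 = -2)
m = -9 (m = 7*(-2) + 5 = -14 + 5 = -9)
m*c - 142 = -9*(-48/67) - 142 = 432/67 - 142 = -9082/67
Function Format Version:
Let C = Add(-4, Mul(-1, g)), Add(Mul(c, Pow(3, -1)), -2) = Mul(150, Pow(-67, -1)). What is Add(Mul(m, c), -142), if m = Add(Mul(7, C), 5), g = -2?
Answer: Rational(-9082, 67) ≈ -135.55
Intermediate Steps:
c = Rational(-48, 67) (c = Add(6, Mul(3, Mul(150, Pow(-67, -1)))) = Add(6, Mul(3, Mul(150, Rational(-1, 67)))) = Add(6, Mul(3, Rational(-150, 67))) = Add(6, Rational(-450, 67)) = Rational(-48, 67) ≈ -0.71642)
C = -2 (C = Add(-4, Mul(-1, -2)) = Add(-4, 2) = -2)
m = -9 (m = Add(Mul(7, -2), 5) = Add(-14, 5) = -9)
Add(Mul(m, c), -142) = Add(Mul(-9, Rational(-48, 67)), -142) = Add(Rational(432, 67), -142) = Rational(-9082, 67)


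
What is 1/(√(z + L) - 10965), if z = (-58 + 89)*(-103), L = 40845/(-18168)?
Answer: -22134680/242713216341 - 2*I*√3255171158/242713216341 ≈ -9.1197e-5 - 4.7014e-7*I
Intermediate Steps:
L = -13615/6056 (L = 40845*(-1/18168) = -13615/6056 ≈ -2.2482)
z = -3193 (z = 31*(-103) = -3193)
1/(√(z + L) - 10965) = 1/(√(-3193 - 13615/6056) - 10965) = 1/(√(-19350423/6056) - 10965) = 1/(3*I*√3255171158/3028 - 10965) = 1/(-10965 + 3*I*√3255171158/3028)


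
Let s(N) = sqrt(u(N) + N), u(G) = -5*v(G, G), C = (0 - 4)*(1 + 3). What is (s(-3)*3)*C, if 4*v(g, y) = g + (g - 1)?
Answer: -24*sqrt(23) ≈ -115.10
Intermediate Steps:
v(g, y) = -1/4 + g/2 (v(g, y) = (g + (g - 1))/4 = (g + (-1 + g))/4 = (-1 + 2*g)/4 = -1/4 + g/2)
C = -16 (C = -4*4 = -16)
u(G) = 5/4 - 5*G/2 (u(G) = -5*(-1/4 + G/2) = 5/4 - 5*G/2)
s(N) = sqrt(5/4 - 3*N/2) (s(N) = sqrt((5/4 - 5*N/2) + N) = sqrt(5/4 - 3*N/2))
(s(-3)*3)*C = ((sqrt(5 - 6*(-3))/2)*3)*(-16) = ((sqrt(5 + 18)/2)*3)*(-16) = ((sqrt(23)/2)*3)*(-16) = (3*sqrt(23)/2)*(-16) = -24*sqrt(23)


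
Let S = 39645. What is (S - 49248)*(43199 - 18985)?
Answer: -232527042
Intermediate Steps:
(S - 49248)*(43199 - 18985) = (39645 - 49248)*(43199 - 18985) = -9603*24214 = -232527042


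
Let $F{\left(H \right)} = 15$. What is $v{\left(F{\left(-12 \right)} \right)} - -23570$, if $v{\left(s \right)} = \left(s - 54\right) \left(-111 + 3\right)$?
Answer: $27782$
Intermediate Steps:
$v{\left(s \right)} = 5832 - 108 s$ ($v{\left(s \right)} = \left(s - 54\right) \left(-108\right) = \left(-54 + s\right) \left(-108\right) = 5832 - 108 s$)
$v{\left(F{\left(-12 \right)} \right)} - -23570 = \left(5832 - 1620\right) - -23570 = \left(5832 - 1620\right) + 23570 = 4212 + 23570 = 27782$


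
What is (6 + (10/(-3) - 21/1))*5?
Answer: -275/3 ≈ -91.667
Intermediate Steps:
(6 + (10/(-3) - 21/1))*5 = (6 + (10*(-⅓) - 21*1))*5 = (6 + (-10/3 - 21))*5 = (6 - 73/3)*5 = -55/3*5 = -275/3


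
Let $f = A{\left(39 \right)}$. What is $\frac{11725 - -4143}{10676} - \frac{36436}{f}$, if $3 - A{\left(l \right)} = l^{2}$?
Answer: $\frac{51634795}{2025771} \approx 25.489$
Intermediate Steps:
$A{\left(l \right)} = 3 - l^{2}$
$f = -1518$ ($f = 3 - 39^{2} = 3 - 1521 = -1518$)
$\frac{11725 - -4143}{10676} - \frac{36436}{f} = \frac{11725 - -4143}{10676} - \frac{36436}{-1518} = \left(11725 + 4143\right) \frac{1}{10676} - - \frac{18218}{759} = 15868 \cdot \frac{1}{10676} + \frac{18218}{759} = \frac{3967}{2669} + \frac{18218}{759} = \frac{51634795}{2025771}$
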